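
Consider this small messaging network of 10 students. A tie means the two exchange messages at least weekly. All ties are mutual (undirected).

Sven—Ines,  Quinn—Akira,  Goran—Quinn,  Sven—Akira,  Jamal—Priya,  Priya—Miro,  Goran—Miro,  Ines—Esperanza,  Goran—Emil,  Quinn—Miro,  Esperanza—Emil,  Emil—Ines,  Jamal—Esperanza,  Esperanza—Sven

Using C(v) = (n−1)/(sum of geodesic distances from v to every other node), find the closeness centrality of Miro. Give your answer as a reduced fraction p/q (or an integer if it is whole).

1/2

Distances from Miro: Akira:2, Emil:2, Esperanza:3, Goran:1, Ines:3, Jamal:2, Priya:1, Quinn:1, Sven:3. Sum = 18.
n = 10, so closeness = 9/18 = 1/2.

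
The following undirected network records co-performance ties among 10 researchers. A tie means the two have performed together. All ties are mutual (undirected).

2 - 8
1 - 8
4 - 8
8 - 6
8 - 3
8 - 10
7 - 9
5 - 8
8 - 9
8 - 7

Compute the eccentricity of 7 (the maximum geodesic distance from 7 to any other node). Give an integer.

Distances from 7: 1:2, 2:2, 3:2, 4:2, 5:2, 6:2, 8:1, 9:1, 10:2.
The largest is 2 (to 3, 6, 4, 1, 10, 2, and 5), so the eccentricity of 7 is 2.

2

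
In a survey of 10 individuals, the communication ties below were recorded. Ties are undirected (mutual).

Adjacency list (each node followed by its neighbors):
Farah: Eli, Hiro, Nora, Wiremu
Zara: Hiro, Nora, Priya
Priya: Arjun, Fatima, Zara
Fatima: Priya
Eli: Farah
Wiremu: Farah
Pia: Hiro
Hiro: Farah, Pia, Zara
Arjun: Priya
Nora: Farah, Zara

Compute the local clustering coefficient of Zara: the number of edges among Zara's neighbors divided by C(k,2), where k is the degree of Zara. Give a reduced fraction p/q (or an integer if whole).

Zara's neighbors: Hiro, Nora, and Priya (k = 3).
Possible neighbor pairs: C(3,2) = 3. Edges among them: none → e = 0.
Clustering(Zara) = 0/3 = 0.

0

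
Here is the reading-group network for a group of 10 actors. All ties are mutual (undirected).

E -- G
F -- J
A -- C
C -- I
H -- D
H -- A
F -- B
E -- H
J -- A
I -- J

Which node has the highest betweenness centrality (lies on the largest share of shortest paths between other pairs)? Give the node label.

A

Unnormalized betweenness of each node: A:43/2, B:0, C:5/2, D:0, E:8, F:8, G:0, H:20, I:3/2, J:33/2.
A has the largest value, 43/2, making it the main broker — the node through which the most shortest paths run.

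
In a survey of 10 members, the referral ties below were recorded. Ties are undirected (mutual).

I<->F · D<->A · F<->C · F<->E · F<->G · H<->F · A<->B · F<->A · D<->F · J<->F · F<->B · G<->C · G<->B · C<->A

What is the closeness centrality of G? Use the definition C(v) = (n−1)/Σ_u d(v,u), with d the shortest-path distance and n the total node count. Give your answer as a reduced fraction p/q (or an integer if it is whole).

Distances from G: A:2, B:1, C:1, D:2, E:2, F:1, H:2, I:2, J:2. Sum = 15.
n = 10, so closeness = 9/15 = 3/5.

3/5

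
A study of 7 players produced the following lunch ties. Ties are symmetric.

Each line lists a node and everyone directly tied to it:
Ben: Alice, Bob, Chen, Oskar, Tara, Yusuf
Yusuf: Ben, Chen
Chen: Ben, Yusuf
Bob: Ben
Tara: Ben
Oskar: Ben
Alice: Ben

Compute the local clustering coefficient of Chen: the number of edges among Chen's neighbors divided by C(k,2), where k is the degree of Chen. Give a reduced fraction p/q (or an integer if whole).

Chen's neighbors: Ben and Yusuf (k = 2).
Possible neighbor pairs: C(2,2) = 1. Edges among them: Ben–Yusuf → e = 1.
Clustering(Chen) = 1/1.

1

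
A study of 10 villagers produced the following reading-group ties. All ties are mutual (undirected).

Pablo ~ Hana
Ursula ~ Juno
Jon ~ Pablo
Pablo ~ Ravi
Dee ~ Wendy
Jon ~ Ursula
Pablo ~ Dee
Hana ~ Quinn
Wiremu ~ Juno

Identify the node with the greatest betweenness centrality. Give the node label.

Unnormalized betweenness of each node: Dee:8, Hana:8, Jon:18, Juno:8, Pablo:28, Quinn:0, Ravi:0, Ursula:14, Wendy:0, Wiremu:0.
Pablo has the largest value, 28, making it the main broker — the node through which the most shortest paths run.

Pablo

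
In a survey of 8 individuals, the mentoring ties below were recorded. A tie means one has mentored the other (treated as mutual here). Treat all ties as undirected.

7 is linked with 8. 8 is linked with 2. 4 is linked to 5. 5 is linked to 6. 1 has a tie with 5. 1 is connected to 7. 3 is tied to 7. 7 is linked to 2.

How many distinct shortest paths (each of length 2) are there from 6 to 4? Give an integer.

The shortest distance is 2, and the only length-2 path is 6–5–4. So there is exactly 1 shortest path.

1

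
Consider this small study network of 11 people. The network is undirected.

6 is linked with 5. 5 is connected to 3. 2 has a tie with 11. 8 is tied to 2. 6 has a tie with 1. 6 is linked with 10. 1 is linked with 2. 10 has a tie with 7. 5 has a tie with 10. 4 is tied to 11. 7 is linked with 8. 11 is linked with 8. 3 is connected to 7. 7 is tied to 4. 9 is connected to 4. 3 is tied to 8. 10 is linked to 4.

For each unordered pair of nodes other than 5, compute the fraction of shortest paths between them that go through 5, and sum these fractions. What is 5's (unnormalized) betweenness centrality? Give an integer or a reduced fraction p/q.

Pairs whose geodesics pass through 5 — 6–3: 1; 6–8: 1/3; 1–3: 1/2; 3–10: 1/2.
All other pairs contribute 0.
Summing the contributions gives betweenness(5) = 7/3.

7/3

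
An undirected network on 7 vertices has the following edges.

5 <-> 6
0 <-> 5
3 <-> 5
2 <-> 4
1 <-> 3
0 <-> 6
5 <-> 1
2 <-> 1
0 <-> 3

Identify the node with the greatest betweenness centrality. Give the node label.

Unnormalized betweenness of each node: 0:1/2, 1:8, 2:5, 3:3/2, 4:0, 5:5, 6:0.
1 has the largest value, 8, making it the main broker — the node through which the most shortest paths run.

1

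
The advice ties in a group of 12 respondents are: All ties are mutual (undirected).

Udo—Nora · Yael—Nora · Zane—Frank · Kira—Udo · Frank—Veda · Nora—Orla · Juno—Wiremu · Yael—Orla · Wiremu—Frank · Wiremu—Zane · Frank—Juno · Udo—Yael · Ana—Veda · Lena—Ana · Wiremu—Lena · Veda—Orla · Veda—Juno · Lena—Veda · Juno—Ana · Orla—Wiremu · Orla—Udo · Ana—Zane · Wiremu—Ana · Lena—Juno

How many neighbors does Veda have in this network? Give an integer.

5

Veda is directly tied to Ana, Frank, Juno, Lena, and Orla. That is 5 neighbors, so the degree of Veda is 5.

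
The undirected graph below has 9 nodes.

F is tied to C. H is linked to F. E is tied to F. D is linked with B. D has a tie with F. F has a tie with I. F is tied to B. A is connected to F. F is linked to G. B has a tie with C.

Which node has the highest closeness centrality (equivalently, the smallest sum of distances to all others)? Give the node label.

Farness (sum of distances to all others) for each node — A:15, B:13, C:14, D:14, E:15, F:8, G:15, H:15, I:15.
The smallest farness is 8, for F, so F has the highest closeness.

F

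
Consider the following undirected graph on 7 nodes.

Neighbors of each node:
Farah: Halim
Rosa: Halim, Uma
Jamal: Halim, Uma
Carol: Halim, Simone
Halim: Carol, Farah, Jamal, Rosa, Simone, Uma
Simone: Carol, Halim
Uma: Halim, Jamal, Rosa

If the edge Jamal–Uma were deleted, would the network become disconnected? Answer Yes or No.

No

Even without that edge, Jamal still reaches Uma via Jamal – Halim – Uma, so the network stays connected. Not a bridge.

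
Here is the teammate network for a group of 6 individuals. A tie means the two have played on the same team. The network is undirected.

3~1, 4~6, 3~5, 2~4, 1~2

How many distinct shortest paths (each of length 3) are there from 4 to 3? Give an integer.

The shortest distance is 3, and the only length-3 path is 4–2–1–3. So there is exactly 1 shortest path.

1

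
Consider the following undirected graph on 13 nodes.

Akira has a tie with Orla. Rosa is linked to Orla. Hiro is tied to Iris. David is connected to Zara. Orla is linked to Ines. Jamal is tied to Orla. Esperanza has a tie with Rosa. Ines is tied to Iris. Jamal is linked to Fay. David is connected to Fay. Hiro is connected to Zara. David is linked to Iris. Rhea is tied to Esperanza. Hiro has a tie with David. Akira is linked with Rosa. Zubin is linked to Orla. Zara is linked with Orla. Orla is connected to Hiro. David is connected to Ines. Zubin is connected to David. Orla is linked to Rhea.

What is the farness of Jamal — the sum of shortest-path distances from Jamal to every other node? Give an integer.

Distances from Jamal: Akira:2, David:2, Esperanza:3, Fay:1, Hiro:2, Ines:2, Iris:3, Orla:1, Rhea:2, Rosa:2, Zara:2, Zubin:2.
Sum = 2 + 2 + 3 + 1 + 2 + 2 + 3 + 1 + 2 + 2 + 2 + 2 = 24.

24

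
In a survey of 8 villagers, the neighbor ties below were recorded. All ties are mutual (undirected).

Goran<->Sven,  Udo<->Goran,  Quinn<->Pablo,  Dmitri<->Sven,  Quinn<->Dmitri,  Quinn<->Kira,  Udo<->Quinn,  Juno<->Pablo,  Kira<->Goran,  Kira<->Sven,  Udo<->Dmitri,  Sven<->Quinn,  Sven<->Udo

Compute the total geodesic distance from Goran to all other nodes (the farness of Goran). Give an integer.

14

Distances from Goran: Dmitri:2, Juno:4, Kira:1, Pablo:3, Quinn:2, Sven:1, Udo:1.
Sum = 2 + 4 + 1 + 3 + 2 + 1 + 1 = 14.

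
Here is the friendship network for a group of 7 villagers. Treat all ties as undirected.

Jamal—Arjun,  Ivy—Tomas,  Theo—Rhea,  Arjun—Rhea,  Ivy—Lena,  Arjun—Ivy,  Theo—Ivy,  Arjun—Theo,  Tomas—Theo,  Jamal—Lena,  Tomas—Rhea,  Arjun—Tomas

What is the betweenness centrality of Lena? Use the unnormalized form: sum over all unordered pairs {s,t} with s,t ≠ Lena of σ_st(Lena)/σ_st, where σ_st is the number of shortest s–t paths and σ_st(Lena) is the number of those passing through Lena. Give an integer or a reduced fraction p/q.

1/2

Pairs whose geodesics pass through Lena — Jamal–Ivy: 1/2.
All other pairs contribute 0.
Summing the contributions gives betweenness(Lena) = 1/2.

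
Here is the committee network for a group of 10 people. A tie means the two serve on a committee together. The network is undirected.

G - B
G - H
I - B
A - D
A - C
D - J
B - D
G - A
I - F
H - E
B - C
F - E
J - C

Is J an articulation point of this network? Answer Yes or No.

No

Even without J, every remaining node can still reach every other (the residual graph is connected), so J is not a cut vertex.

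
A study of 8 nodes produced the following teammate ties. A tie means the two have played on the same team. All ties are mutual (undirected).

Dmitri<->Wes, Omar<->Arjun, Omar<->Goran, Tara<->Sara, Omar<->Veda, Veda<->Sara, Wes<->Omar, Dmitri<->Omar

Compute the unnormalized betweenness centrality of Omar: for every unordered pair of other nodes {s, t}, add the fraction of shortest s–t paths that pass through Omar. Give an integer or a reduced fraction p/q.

Pairs whose geodesics pass through Omar — Veda–Goran: 1; Veda–Wes: 1; Veda–Dmitri: 1; Veda–Arjun: 1; Sara–Goran: 1; Sara–Wes: 1; Sara–Dmitri: 1; Sara–Arjun: 1; Goran–Wes: 1; Goran–Dmitri: 1; Goran–Arjun: 1; Goran–Tara: 1; Wes–Arjun: 1; Wes–Tara: 1 … (+3 more pairs).
All other pairs contribute 0.
Summing the contributions gives betweenness(Omar) = 17.

17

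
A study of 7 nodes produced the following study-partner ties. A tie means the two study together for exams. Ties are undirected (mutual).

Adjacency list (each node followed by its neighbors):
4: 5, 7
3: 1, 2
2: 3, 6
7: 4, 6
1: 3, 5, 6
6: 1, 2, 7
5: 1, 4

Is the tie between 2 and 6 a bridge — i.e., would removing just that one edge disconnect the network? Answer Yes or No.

No

Even without that edge, 2 still reaches 6 via 2 – 3 – 1 – 6, so the network stays connected. Not a bridge.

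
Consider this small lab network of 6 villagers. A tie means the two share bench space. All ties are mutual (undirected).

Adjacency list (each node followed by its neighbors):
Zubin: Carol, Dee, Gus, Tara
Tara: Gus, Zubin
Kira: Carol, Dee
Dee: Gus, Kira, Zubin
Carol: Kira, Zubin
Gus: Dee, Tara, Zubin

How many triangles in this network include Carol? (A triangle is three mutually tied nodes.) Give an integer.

Carol's neighbors are Kira and Zubin, but none of them are tied to each other, so no triangle contains Carol.

0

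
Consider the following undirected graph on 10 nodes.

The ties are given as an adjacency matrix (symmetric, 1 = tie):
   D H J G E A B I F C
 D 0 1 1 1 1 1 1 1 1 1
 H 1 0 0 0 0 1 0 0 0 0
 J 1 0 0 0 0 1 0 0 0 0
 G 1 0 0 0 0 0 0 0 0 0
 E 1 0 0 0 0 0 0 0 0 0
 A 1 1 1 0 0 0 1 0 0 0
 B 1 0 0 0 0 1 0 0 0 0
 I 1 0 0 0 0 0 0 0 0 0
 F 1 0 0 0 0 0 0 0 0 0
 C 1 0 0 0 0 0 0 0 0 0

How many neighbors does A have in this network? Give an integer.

A is directly tied to B, D, H, and J. That is 4 neighbors, so the degree of A is 4.

4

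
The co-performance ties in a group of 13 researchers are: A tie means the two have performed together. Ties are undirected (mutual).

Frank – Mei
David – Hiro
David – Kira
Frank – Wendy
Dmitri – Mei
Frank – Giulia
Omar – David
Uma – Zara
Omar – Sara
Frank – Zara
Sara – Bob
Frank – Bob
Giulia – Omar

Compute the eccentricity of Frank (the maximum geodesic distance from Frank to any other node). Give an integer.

4

Distances from Frank: Bob:1, David:3, Dmitri:2, Giulia:1, Hiro:4, Kira:4, Mei:1, Omar:2, Sara:2, Uma:2, Wendy:1, Zara:1.
The largest is 4 (to Kira and Hiro), so the eccentricity of Frank is 4.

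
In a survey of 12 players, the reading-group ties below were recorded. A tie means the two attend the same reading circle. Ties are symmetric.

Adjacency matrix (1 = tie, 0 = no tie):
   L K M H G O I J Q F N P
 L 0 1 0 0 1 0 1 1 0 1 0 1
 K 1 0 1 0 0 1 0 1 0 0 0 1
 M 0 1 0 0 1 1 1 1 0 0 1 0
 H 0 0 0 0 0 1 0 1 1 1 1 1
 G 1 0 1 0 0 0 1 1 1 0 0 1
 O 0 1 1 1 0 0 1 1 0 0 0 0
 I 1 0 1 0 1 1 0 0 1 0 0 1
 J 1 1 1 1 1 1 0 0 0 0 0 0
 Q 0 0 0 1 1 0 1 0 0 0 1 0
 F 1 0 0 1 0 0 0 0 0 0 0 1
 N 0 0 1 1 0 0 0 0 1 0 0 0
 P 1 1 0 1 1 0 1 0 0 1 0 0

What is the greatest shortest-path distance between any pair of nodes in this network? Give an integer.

Eccentricity of each node (its greatest distance to any other): F:3, G:2, H:2, I:2, J:2, K:3, L:3, M:3, N:3, O:2, P:2, Q:3.
The maximum eccentricity is 3, realized for instance by the pair L–N via L – G – Q – N. So the diameter is 3.

3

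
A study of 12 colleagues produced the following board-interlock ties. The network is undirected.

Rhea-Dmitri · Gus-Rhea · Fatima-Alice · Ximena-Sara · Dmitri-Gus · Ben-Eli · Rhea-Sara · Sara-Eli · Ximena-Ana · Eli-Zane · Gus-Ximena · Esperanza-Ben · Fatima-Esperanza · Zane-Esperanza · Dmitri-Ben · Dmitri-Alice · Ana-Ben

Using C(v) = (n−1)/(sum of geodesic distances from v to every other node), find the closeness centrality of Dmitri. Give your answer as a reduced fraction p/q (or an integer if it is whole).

11/19

Distances from Dmitri: Alice:1, Ana:2, Ben:1, Eli:2, Esperanza:2, Fatima:2, Gus:1, Rhea:1, Sara:2, Ximena:2, Zane:3. Sum = 19.
n = 12, so closeness = 11/19.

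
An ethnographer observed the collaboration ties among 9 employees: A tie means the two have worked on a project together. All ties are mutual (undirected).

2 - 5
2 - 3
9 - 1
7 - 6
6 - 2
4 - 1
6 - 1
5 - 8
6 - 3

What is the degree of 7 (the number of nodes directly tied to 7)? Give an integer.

7 is directly tied to 6. That is 1 neighbor, so the degree of 7 is 1.

1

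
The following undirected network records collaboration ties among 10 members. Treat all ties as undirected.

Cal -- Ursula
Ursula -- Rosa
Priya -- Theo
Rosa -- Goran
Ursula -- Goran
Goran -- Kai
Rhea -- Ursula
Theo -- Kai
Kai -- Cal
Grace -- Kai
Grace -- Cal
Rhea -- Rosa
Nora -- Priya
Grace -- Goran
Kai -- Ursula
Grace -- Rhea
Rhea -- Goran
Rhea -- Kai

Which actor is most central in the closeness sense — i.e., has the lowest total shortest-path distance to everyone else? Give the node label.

Kai

Farness (sum of distances to all others) for each node — Cal:18, Goran:16, Grace:17, Kai:13, Nora:31, Priya:23, Rhea:16, Rosa:21, Theo:17, Ursula:16.
The smallest farness is 13, for Kai, so Kai has the highest closeness.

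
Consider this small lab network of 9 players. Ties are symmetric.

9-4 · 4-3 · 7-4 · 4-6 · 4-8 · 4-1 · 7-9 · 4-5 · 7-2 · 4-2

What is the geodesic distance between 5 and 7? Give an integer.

2

One shortest route is 5 – 4 – 7, which uses 2 edges, and 5 and 7 are not directly tied, so nothing shorter exists. So d(5,7) = 2.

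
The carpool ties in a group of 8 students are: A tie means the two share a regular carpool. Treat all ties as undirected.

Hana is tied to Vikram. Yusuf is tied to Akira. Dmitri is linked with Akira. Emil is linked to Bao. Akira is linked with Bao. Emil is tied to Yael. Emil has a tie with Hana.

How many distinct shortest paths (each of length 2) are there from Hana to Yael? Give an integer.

1

The shortest distance is 2, and the only length-2 path is Hana–Emil–Yael. So there is exactly 1 shortest path.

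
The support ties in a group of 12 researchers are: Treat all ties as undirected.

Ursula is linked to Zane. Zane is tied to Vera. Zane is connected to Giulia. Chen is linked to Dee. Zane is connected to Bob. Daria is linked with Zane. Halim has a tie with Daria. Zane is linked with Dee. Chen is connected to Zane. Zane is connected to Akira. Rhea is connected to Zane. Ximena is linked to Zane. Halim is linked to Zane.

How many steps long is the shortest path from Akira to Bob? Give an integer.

One shortest route is Akira – Zane – Bob, which uses 2 edges, and Akira and Bob are not directly tied, so nothing shorter exists. So d(Akira,Bob) = 2.

2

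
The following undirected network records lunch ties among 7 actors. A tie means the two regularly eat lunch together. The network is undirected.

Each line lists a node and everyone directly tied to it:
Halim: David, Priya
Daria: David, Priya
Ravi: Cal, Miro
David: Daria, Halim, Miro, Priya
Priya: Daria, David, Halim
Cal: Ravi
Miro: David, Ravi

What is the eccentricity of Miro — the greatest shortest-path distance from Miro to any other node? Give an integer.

Distances from Miro: Cal:2, Daria:2, David:1, Halim:2, Priya:2, Ravi:1.
The largest is 2 (to Halim, Priya, Daria, and Cal), so the eccentricity of Miro is 2.

2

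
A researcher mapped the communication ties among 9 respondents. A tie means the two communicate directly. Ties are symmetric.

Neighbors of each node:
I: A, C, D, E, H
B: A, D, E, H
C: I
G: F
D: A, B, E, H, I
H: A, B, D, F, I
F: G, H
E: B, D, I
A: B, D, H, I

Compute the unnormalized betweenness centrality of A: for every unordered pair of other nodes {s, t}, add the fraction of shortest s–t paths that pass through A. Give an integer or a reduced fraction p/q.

Pairs whose geodesics pass through A — C–B: 1/4; I–B: 1/4.
All other pairs contribute 0.
Summing the contributions gives betweenness(A) = 1/2.

1/2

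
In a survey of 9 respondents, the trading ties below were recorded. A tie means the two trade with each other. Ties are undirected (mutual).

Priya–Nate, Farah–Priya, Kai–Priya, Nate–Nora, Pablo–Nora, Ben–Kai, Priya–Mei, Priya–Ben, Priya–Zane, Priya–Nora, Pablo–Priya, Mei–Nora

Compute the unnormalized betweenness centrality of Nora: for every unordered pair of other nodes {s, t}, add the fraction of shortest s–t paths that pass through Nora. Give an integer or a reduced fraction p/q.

Pairs whose geodesics pass through Nora — Pablo–Mei: 1/2; Pablo–Nate: 1/2; Mei–Nate: 1/2.
All other pairs contribute 0.
Summing the contributions gives betweenness(Nora) = 3/2.

3/2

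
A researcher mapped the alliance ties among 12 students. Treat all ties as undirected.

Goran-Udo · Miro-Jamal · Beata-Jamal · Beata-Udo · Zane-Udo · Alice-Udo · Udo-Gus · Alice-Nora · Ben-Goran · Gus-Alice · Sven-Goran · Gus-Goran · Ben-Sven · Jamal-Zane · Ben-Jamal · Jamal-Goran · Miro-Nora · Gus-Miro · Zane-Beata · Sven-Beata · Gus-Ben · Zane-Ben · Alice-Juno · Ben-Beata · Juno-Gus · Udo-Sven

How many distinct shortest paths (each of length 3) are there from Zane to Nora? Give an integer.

The shortest distance is 3. The length-3 paths are: Zane–Udo–Alice–Nora; Zane–Jamal–Miro–Nora.
That gives 2 distinct shortest paths.

2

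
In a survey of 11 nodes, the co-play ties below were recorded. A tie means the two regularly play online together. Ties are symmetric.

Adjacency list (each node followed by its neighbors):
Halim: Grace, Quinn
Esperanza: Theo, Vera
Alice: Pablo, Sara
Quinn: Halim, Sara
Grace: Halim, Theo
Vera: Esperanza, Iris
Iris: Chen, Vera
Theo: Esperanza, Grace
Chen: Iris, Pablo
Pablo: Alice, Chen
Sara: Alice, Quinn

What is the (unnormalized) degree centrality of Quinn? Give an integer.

2

Quinn is directly tied to Halim and Sara. That is 2 neighbors, so the degree of Quinn is 2.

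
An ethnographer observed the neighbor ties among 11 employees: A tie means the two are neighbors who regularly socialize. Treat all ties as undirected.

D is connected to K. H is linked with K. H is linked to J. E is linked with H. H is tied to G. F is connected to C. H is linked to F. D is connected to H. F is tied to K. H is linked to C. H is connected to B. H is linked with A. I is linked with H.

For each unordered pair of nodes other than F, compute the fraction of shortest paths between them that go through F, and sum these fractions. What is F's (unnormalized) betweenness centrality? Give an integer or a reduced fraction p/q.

Pairs whose geodesics pass through F — K–C: 1/2.
All other pairs contribute 0.
Summing the contributions gives betweenness(F) = 1/2.

1/2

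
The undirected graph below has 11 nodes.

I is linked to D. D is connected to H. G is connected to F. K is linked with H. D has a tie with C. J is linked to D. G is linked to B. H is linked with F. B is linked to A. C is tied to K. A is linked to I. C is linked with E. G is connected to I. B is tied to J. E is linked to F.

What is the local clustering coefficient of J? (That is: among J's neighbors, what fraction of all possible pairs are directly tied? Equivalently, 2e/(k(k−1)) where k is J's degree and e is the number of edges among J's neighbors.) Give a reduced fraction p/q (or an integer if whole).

0

J's neighbors: B and D (k = 2).
Possible neighbor pairs: C(2,2) = 1. Edges among them: none → e = 0.
Clustering(J) = 0/1.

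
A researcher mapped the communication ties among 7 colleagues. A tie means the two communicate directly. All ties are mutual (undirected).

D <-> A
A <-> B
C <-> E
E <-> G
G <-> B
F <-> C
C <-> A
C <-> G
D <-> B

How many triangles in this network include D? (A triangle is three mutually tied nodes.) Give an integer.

1

D's neighbors: A and B.
Neighbor pairs that are themselves tied: D–A–B. Each forms one triangle with D, for 1 in total.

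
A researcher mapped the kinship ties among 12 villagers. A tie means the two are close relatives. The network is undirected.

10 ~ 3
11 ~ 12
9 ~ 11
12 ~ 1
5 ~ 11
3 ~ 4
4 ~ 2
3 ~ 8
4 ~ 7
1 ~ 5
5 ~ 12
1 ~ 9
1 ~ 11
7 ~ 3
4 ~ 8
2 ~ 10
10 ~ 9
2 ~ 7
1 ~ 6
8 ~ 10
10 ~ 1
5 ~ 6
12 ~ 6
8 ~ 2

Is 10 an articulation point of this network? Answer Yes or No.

Removing 10 leaves {1, 5, 6, 9, 11, and 12} with no path to {2, 3, 4, 7, and 8}, so the network splits into 2 components. 10 is a cut vertex.

Yes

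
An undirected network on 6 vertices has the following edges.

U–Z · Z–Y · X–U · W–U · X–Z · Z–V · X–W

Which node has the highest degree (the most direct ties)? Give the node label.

Degrees — U:3, V:1, W:2, X:3, Y:1, Z:4.
The maximum is 4, attained only by Z.

Z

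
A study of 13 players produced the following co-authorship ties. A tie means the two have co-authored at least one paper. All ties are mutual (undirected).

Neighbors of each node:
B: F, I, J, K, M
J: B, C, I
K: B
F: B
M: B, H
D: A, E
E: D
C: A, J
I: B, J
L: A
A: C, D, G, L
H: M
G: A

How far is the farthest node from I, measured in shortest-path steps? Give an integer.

5

Distances from I: A:3, B:1, C:2, D:4, E:5, F:2, G:4, H:3, J:1, K:2, L:4, M:2.
The largest is 5 (to E), so the eccentricity of I is 5.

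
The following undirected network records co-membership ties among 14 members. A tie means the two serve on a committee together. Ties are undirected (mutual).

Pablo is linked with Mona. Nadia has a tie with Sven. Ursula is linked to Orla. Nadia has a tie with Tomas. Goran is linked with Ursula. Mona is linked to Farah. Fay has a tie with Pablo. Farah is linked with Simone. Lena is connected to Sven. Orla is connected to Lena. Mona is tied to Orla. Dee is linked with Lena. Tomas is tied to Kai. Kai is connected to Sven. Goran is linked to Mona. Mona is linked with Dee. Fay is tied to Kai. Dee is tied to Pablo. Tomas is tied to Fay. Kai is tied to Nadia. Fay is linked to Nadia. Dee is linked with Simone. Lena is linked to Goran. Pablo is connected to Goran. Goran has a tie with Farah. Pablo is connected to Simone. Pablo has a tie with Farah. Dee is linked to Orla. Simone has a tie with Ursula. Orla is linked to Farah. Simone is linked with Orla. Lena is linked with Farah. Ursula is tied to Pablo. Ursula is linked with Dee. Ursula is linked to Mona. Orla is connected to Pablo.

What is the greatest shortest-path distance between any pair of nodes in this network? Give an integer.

3

Eccentricity of each node (its greatest distance to any other): Dee:3, Farah:3, Fay:3, Goran:3, Kai:3, Lena:3, Mona:3, Nadia:3, Orla:3, Pablo:3, Simone:3, Sven:3, Tomas:3, Ursula:3.
The maximum eccentricity is 3, realized for instance by the pair Fay–Lena via Fay – Nadia – Sven – Lena. So the diameter is 3.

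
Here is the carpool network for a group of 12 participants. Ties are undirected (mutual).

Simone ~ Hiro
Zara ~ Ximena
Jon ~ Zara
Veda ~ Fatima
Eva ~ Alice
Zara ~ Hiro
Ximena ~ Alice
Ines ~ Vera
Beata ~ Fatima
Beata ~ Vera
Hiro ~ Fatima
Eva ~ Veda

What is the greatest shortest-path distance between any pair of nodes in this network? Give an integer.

6

Eccentricity of each node (its greatest distance to any other): Alice:6, Beata:4, Eva:5, Fatima:3, Hiro:4, Ines:6, Jon:6, Simone:5, Veda:4, Vera:5, Ximena:6, Zara:5.
The maximum eccentricity is 6, realized for instance by the pair Ximena–Ines via Ximena – Zara – Hiro – Fatima – Beata – Vera – Ines. So the diameter is 6.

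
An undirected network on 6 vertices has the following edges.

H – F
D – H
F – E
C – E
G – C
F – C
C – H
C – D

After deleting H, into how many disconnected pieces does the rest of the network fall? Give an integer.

H's neighbors (C, D, and F) remain reachable from one another through other ties, so the rest of the network stays in one piece.

1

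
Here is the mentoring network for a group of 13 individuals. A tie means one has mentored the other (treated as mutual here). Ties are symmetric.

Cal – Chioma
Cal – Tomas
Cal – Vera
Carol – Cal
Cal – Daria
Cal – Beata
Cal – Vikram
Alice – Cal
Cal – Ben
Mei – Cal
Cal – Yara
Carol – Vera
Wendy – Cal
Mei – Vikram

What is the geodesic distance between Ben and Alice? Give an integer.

2

One shortest route is Ben – Cal – Alice, which uses 2 edges, and Ben and Alice are not directly tied, so nothing shorter exists. So d(Ben,Alice) = 2.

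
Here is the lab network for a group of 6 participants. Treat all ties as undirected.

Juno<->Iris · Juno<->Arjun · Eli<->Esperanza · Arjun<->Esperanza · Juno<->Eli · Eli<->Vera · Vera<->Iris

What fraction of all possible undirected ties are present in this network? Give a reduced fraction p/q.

7/15

There are 7 edges and 6 nodes, so the maximum possible is C(6,2) = 15.
Density = 7/15.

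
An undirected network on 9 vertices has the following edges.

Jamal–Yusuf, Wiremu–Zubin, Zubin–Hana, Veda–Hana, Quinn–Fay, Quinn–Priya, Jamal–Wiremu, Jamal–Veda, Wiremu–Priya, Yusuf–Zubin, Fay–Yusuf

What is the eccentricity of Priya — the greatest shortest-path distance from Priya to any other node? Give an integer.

3

Distances from Priya: Fay:2, Hana:3, Jamal:2, Quinn:1, Veda:3, Wiremu:1, Yusuf:3, Zubin:2.
The largest is 3 (to Yusuf, Veda, and Hana), so the eccentricity of Priya is 3.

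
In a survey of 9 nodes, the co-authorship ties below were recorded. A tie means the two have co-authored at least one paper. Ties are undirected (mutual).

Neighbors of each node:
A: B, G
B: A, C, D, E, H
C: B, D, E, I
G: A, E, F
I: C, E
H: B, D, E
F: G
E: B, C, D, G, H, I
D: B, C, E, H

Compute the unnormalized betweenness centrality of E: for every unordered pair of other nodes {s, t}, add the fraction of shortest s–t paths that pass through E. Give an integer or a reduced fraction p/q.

12

Pairs whose geodesics pass through E — G–C: 1; G–I: 1; G–H: 1; G–D: 1; G–B: 1/2; A–I: 2/3; F–C: 1; F–I: 1; F–H: 1; F–D: 1; F–B: 1/2; C–H: 1/3; I–H: 1; I–D: 1/2 … (+1 more pairs).
All other pairs contribute 0.
Summing the contributions gives betweenness(E) = 12.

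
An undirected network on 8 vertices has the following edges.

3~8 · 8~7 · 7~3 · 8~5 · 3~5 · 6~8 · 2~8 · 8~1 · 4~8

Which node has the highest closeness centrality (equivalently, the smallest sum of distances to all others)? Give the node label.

Farness (sum of distances to all others) for each node — 1:13, 2:13, 3:11, 4:13, 5:12, 6:13, 7:12, 8:7.
The smallest farness is 7, for 8, so 8 has the highest closeness.

8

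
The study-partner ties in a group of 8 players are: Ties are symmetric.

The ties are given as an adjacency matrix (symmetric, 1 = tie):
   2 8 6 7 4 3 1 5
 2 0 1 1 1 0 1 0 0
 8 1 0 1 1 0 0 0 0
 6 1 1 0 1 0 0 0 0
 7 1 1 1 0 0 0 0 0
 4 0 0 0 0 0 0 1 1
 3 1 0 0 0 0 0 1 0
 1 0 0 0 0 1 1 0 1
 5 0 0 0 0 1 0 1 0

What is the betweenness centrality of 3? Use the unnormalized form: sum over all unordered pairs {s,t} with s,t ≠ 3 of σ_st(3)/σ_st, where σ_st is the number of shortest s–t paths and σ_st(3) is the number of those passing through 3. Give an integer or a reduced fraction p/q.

Pairs whose geodesics pass through 3 — 2–4: 1; 2–1: 1; 2–5: 1; 8–4: 1; 8–1: 1; 8–5: 1; 6–4: 1; 6–1: 1; 6–5: 1; 7–4: 1; 7–1: 1; 7–5: 1.
All other pairs contribute 0.
Summing the contributions gives betweenness(3) = 12.

12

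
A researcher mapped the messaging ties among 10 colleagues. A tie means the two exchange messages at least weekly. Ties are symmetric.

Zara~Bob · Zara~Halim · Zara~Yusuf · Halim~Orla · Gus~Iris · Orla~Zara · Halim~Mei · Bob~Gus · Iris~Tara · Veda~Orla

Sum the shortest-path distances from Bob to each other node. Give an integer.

Distances from Bob: Gus:1, Halim:2, Iris:2, Mei:3, Orla:2, Tara:3, Veda:3, Yusuf:2, Zara:1.
Sum = 1 + 2 + 2 + 3 + 2 + 3 + 3 + 2 + 1 = 19.

19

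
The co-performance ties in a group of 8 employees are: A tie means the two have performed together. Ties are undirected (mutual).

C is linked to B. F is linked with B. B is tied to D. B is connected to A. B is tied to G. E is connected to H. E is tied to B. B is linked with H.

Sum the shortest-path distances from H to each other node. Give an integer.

12

Distances from H: A:2, B:1, C:2, D:2, E:1, F:2, G:2.
Sum = 2 + 1 + 2 + 2 + 1 + 2 + 2 = 12.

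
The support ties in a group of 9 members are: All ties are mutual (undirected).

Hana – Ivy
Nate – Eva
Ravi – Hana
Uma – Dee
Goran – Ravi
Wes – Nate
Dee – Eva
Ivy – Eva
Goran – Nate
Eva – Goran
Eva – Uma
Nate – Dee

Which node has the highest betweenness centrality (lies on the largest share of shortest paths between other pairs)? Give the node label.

Eva

Unnormalized betweenness of each node: Dee:1, Eva:12, Goran:6, Hana:1, Ivy:4, Nate:8, Ravi:2, Uma:0, Wes:0.
Eva has the largest value, 12, making it the main broker — the node through which the most shortest paths run.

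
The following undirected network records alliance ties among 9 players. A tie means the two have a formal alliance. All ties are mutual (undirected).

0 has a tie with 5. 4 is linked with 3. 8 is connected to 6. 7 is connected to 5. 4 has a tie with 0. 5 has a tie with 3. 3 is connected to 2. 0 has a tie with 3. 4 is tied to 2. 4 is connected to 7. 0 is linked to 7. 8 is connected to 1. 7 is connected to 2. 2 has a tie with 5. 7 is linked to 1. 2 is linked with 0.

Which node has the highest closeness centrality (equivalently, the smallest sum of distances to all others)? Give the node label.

7

Farness (sum of distances to all others) for each node — 0:14, 1:15, 2:14, 3:18, 4:15, 5:15, 6:27, 7:12, 8:20.
The smallest farness is 12, for 7, so 7 has the highest closeness.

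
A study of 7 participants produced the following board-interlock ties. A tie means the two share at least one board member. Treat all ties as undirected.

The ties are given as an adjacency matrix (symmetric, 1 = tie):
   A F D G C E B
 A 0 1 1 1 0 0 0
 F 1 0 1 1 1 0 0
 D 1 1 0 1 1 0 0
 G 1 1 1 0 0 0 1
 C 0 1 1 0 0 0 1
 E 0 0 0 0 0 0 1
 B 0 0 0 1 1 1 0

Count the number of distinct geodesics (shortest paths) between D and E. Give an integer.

The shortest distance is 3. The length-3 paths are: D–G–B–E; D–C–B–E.
That gives 2 distinct shortest paths.

2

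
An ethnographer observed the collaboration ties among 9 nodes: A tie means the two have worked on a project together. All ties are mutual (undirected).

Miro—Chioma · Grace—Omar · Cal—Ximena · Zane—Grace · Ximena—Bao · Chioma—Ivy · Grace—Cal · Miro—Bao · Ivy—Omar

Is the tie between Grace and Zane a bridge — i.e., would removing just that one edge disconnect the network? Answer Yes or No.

Yes

Without the Grace–Zane edge there is no alternate route between Grace and Zane, so the network disconnects. It is a bridge.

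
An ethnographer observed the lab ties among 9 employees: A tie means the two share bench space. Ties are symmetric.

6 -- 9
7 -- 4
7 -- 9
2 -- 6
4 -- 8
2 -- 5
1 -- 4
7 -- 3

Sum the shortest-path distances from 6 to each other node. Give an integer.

20

Distances from 6: 1:4, 2:1, 3:3, 4:3, 5:2, 7:2, 8:4, 9:1.
Sum = 4 + 1 + 3 + 3 + 2 + 2 + 4 + 1 = 20.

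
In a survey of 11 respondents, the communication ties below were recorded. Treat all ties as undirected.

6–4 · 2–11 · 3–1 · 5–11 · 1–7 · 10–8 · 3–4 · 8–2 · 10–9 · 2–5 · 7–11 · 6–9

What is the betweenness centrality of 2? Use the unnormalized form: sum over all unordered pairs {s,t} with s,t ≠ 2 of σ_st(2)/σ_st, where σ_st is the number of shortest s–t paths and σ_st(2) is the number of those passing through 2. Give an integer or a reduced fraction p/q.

Pairs whose geodesics pass through 2 — 10–1: 1/2; 10–7: 1; 10–11: 1; 10–5: 1; 9–7: 1/2; 9–11: 1; 9–5: 1; 6–11: 1/2; 6–5: 1; 3–8: 1/2; 1–8: 1; 7–8: 1; 11–8: 1; 5–8: 1.
All other pairs contribute 0.
Summing the contributions gives betweenness(2) = 12.

12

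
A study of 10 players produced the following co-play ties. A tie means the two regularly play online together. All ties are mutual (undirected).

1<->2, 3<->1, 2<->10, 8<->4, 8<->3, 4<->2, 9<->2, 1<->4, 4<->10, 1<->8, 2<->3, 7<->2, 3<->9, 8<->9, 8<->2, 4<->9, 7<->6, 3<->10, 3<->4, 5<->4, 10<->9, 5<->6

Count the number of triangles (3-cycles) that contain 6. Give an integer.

0

6's neighbors are 5 and 7, but none of them are tied to each other, so no triangle contains 6.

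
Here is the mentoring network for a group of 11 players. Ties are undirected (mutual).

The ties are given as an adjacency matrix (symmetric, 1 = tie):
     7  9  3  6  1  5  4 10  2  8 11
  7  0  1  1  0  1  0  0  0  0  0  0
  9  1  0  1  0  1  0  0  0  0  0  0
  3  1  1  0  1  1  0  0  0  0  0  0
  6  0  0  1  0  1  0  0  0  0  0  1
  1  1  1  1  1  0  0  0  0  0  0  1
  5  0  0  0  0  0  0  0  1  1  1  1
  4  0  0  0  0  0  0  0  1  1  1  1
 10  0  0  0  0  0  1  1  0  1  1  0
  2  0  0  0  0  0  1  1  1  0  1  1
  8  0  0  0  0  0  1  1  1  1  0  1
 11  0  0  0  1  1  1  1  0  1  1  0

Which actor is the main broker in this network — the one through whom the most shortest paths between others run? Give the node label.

Unnormalized betweenness of each node: 1:16, 2:7/4, 3:1, 4:3/2, 5:3/2, 6:3, 7:0, 8:7/4, 9:0, 10:1/4, 11:101/4.
11 has the largest value, 101/4, making it the main broker — the node through which the most shortest paths run.

11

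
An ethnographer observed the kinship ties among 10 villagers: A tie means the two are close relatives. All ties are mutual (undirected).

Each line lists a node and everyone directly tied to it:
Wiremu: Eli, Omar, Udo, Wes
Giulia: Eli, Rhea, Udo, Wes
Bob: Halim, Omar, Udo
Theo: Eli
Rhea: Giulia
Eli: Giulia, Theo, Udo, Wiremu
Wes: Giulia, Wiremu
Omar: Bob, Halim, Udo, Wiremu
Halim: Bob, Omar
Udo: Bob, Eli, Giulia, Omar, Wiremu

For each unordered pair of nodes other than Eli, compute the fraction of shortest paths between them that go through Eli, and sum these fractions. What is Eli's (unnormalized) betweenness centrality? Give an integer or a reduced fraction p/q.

26/3

Pairs whose geodesics pass through Eli — Wiremu–Theo: 1; Wiremu–Giulia: 1/3; Wiremu–Rhea: 1/3; Bob–Theo: 1; Theo–Halim: 3/3; Theo–Omar: 2/2; Theo–Wes: 2/2; Theo–Udo: 1; Theo–Giulia: 1; Theo–Rhea: 1.
All other pairs contribute 0.
Summing the contributions gives betweenness(Eli) = 26/3.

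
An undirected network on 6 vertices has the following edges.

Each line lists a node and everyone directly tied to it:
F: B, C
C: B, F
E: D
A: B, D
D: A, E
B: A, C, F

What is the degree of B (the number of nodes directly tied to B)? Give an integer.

B is directly tied to A, C, and F. That is 3 neighbors, so the degree of B is 3.

3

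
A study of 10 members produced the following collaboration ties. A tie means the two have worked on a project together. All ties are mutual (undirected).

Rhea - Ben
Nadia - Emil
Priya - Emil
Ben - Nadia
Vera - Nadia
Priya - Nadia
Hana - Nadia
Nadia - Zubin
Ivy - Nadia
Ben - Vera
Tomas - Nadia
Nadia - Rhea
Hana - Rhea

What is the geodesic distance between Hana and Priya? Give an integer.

One shortest route is Hana – Nadia – Priya, which uses 2 edges, and Hana and Priya are not directly tied, so nothing shorter exists. So d(Hana,Priya) = 2.

2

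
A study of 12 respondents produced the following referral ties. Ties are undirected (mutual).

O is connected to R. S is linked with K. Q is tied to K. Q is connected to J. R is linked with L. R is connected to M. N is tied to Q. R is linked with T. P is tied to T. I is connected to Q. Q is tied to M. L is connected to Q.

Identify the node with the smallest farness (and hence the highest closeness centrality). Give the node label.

Q

Farness (sum of distances to all others) for each node — I:30, J:30, K:28, L:22, M:22, N:30, O:34, P:42, Q:20, R:24, S:38, T:32.
The smallest farness is 20, for Q, so Q has the highest closeness.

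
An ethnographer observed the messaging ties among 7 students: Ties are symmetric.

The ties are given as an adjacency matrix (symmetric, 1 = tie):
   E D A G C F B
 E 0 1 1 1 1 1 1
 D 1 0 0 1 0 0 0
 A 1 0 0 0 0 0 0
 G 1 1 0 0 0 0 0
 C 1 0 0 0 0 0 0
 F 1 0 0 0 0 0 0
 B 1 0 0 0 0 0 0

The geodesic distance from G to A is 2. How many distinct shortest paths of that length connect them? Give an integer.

1

The shortest distance is 2, and the only length-2 path is G–E–A. So there is exactly 1 shortest path.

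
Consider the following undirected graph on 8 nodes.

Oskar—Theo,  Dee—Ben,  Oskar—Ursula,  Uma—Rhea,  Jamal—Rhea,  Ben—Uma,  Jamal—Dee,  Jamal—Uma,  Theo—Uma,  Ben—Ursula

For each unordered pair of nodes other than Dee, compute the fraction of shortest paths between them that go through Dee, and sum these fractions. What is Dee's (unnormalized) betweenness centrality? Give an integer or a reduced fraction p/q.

Pairs whose geodesics pass through Dee — Ben–Jamal: 1/2; Ursula–Jamal: 1/2.
All other pairs contribute 0.
Summing the contributions gives betweenness(Dee) = 1.

1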